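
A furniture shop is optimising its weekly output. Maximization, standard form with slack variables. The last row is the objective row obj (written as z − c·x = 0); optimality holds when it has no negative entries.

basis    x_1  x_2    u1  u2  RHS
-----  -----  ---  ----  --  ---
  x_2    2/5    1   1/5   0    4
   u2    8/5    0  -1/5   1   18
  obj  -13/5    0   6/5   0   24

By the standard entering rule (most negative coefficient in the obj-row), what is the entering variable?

x_1

Negative obj-row entries: x_1: -13/5.
The most negative is -13/5 in column x_1, so x_1 enters.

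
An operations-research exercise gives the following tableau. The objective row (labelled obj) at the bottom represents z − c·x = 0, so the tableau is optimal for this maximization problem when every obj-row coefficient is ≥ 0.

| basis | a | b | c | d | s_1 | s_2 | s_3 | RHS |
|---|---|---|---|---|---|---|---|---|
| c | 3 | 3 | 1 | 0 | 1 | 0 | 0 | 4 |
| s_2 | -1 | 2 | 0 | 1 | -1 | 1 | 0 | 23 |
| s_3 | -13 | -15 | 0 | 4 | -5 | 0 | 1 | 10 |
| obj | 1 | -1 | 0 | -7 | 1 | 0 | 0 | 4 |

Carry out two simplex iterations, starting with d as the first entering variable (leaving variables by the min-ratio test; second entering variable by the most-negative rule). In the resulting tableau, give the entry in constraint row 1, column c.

1/3

Ratio test on column d — row 1: entry 0 ≤ 0; row 2: 23/1 = 23; row 3: 10/4 = 5/2. Minimum is 5/2 at row 3 (s_3 leaves); pivot element 4.
Divide row 3 by 4; eliminate column d from the other rows.
Second iteration: most negative obj-row entry is -109/4 in column b, so b enters.
Ratio test on column b — row 1: 4/3 = 4/3; row 2: (41/2)/(23/4) = 82/23; row 3: entry -15/4 ≤ 0. Minimum is 4/3 at row 1 (c leaves); pivot element 3.
Divide row 1 by 3; eliminate column b from the other rows.
After both pivots, the entry at constraint row 1, column c is 1/3.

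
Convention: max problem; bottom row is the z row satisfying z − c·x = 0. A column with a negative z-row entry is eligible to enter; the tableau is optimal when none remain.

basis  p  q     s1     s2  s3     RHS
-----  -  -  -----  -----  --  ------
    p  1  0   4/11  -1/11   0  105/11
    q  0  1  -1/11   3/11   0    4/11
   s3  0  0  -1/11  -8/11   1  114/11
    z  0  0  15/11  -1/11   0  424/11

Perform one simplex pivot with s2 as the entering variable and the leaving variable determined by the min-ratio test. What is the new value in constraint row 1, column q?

1/3

Ratio test on column s2 — row 1: entry -1/11 ≤ 0; row 2: (4/11)/(3/11) = 4/3; row 3: entry -8/11 ≤ 0. Minimum is 4/3 at row 2 (q leaves); pivot element 3/11.
Divide row 2 by 3/11; eliminate column s2 from the other rows.
Row 1 update in column q: 0 − (-1/11)·(11/3) = 1/3.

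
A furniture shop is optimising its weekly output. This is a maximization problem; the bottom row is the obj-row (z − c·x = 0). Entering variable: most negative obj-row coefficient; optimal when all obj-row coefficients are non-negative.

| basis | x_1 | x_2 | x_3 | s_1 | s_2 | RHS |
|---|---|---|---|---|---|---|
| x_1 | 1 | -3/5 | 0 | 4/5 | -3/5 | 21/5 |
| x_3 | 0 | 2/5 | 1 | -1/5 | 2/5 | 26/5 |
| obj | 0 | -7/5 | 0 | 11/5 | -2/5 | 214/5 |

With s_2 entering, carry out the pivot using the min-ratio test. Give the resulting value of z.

Ratio test on column s_2 — row 1: entry -3/5 ≤ 0; row 2: (26/5)/(2/5) = 13. Minimum is 13 at row 2 (x_3 leaves); pivot element 2/5.
Pivot on row 2; the obj-row RHS becomes 214/5 − (-2/5)·13 = 48.

48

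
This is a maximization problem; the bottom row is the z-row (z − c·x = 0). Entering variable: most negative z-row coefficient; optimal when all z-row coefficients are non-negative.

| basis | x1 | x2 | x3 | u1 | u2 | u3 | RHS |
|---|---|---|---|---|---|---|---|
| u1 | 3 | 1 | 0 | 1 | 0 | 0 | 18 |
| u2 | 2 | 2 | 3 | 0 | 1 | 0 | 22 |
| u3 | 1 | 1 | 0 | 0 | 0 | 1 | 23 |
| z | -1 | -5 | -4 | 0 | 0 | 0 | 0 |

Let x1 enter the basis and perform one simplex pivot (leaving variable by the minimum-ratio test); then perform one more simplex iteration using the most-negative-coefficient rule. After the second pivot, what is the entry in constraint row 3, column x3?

-3/2

Ratio test on column x1 — row 1: 18/3 = 6; row 2: 22/2 = 11; row 3: 23/1 = 23. Minimum is 6 at row 1 (u1 leaves); pivot element 3.
Divide row 1 by 3; eliminate column x1 from the other rows.
Second iteration: most negative z-row entry is -14/3 in column x2, so x2 enters.
Ratio test on column x2 — row 1: 6/(1/3) = 18; row 2: 10/(4/3) = 15/2; row 3: 17/(2/3) = 51/2. Minimum is 15/2 at row 2 (u2 leaves); pivot element 4/3.
Divide row 2 by 4/3; eliminate column x2 from the other rows.
After both pivots, the entry at constraint row 3, column x3 is -3/2.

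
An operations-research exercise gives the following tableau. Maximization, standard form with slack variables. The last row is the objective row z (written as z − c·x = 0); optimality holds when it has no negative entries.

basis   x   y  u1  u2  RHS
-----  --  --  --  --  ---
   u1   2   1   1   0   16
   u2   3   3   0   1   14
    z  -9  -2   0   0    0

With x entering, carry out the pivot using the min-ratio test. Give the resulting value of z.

42

Ratio test on column x — row 1: 16/2 = 8; row 2: 14/3 = 14/3. Minimum is 14/3 at row 2 (u2 leaves); pivot element 3.
Pivot on row 2; the z-row RHS becomes 0 − (-9)·(14/3) = 42.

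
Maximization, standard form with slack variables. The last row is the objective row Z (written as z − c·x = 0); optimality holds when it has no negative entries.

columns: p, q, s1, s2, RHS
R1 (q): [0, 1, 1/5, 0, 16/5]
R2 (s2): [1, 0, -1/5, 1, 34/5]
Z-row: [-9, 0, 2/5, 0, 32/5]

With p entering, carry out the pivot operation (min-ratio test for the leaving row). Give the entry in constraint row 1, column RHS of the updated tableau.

Ratio test on column p — row 1: entry 0 ≤ 0; row 2: (34/5)/1 = 34/5. Minimum is 34/5 at row 2 (s2 leaves); pivot element 1.
Divide row 2 by 1; eliminate column p from the other rows.
Row 1 update in column RHS: 16/5 − 0·(34/5) = 16/5.

16/5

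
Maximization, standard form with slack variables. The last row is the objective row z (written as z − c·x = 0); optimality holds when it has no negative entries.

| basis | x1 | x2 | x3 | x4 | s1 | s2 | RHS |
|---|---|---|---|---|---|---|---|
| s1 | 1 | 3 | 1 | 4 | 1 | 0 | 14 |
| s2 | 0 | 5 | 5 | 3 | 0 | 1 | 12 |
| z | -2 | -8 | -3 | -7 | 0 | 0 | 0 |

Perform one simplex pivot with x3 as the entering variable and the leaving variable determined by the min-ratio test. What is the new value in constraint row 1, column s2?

-1/5

Ratio test on column x3 — row 1: 14/1 = 14; row 2: 12/5 = 12/5. Minimum is 12/5 at row 2 (s2 leaves); pivot element 5.
Divide row 2 by 5; eliminate column x3 from the other rows.
Row 1 update in column s2: 0 − 1·(1/5) = -1/5.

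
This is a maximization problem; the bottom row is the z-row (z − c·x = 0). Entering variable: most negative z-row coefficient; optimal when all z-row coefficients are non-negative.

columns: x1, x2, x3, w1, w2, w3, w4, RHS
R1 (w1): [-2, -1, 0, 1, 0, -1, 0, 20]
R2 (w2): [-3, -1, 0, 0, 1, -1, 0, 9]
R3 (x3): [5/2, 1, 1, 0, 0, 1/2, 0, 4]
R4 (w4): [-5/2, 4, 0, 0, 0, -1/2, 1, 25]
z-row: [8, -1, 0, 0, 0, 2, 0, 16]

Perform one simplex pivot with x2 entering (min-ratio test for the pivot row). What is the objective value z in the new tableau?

Ratio test on column x2 — row 1: entry -1 ≤ 0; row 2: entry -1 ≤ 0; row 3: 4/1 = 4; row 4: 25/4 = 25/4. Minimum is 4 at row 3 (x3 leaves); pivot element 1.
Pivot on row 3; the z-row RHS becomes 16 − (-1)·4 = 20.

20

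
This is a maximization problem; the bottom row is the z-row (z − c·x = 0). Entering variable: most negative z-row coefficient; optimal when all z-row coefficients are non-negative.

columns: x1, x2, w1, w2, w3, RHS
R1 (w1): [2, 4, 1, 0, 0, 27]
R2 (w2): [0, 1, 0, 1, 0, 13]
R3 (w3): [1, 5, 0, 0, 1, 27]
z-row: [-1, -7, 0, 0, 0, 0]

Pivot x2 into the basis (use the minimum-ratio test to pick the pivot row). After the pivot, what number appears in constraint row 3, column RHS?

27/5

Ratio test on column x2 — row 1: 27/4 = 27/4; row 2: 13/1 = 13; row 3: 27/5 = 27/5. Minimum is 27/5 at row 3 (w3 leaves); pivot element 5.
Divide row 3 by 5; eliminate column x2 from the other rows.
In the new row 3, the RHS entry is the old entry divided by the pivot: 27/5 = 27/5.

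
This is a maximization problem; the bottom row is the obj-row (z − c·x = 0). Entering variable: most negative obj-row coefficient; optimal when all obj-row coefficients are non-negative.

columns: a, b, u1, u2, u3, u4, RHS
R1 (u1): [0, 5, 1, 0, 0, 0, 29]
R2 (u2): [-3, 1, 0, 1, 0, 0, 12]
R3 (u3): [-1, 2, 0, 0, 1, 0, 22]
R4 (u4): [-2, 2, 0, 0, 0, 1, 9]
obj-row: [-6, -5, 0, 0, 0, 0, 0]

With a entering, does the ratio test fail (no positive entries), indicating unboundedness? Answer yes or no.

Every constraint-row entry in column a is ≤ 0, so increasing a is unbounded.

yes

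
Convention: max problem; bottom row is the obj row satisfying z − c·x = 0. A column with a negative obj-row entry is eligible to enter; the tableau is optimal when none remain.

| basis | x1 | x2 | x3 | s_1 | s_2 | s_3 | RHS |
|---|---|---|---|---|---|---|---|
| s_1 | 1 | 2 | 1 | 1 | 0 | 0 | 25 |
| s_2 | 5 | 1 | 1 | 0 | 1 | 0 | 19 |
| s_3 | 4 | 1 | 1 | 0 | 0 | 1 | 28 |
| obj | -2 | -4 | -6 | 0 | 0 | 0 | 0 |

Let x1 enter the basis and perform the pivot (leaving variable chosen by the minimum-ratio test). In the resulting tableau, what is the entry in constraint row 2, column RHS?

19/5

Ratio test on column x1 — row 1: 25/1 = 25; row 2: 19/5 = 19/5; row 3: 28/4 = 7. Minimum is 19/5 at row 2 (s_2 leaves); pivot element 5.
Divide row 2 by 5; eliminate column x1 from the other rows.
In the new row 2, the RHS entry is the old entry divided by the pivot: 19/5 = 19/5.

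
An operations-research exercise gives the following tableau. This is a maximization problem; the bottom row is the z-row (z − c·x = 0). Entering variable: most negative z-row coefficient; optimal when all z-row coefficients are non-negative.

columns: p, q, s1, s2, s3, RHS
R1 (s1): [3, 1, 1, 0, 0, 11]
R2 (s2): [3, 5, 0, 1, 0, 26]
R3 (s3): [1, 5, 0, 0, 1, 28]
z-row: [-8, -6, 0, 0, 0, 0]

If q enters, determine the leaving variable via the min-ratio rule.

s2

Column q entries and ratios — s1: 11/1 = 11; s2: 26/5 = 26/5; s3: 28/5 = 28/5.
Smallest ratio is 26/5 in the row of s2, so s2 leaves.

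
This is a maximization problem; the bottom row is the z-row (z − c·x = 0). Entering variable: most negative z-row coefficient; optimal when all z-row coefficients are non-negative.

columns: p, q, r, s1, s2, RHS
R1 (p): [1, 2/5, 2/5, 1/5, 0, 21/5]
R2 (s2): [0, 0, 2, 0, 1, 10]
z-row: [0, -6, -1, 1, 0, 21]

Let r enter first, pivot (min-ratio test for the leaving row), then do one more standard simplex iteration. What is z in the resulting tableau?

Ratio test on column r — row 1: (21/5)/(2/5) = 21/2; row 2: 10/2 = 5. Minimum is 5 at row 2 (s2 leaves); pivot element 2.
Pivot on row 2; the z-row RHS becomes 21 − (-1)·5 = 26.
Next entering variable (most negative z-row entry -6): q.
Ratio test on column q — row 1: (11/5)/(2/5) = 11/2; row 2: entry 0 ≤ 0. Minimum is 11/2 at row 1 (p leaves); pivot element 2/5.
After the second pivot the z-row RHS is 26 − (-6)·(11/2) = 59.

59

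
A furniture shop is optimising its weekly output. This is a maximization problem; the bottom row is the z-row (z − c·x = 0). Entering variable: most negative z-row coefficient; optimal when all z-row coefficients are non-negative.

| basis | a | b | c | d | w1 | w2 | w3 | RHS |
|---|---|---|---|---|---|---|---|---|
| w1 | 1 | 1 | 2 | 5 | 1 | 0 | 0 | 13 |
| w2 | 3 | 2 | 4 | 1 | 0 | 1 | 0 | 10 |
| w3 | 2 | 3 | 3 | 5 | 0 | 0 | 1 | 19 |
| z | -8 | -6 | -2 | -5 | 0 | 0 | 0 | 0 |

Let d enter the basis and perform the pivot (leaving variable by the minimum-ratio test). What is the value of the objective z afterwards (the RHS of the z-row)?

Ratio test on column d — row 1: 13/5 = 13/5; row 2: 10/1 = 10; row 3: 19/5 = 19/5. Minimum is 13/5 at row 1 (w1 leaves); pivot element 5.
Pivot on row 1; the z-row RHS becomes 0 − (-5)·(13/5) = 13.

13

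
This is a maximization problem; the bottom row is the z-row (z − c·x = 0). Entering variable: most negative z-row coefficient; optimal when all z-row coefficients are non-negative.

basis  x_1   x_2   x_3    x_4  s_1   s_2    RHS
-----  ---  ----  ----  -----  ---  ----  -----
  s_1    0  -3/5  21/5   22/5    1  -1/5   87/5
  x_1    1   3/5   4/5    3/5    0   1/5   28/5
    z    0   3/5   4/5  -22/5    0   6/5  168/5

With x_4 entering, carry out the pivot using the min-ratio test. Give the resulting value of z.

51

Ratio test on column x_4 — row 1: (87/5)/(22/5) = 87/22; row 2: (28/5)/(3/5) = 28/3. Minimum is 87/22 at row 1 (s_1 leaves); pivot element 22/5.
Pivot on row 1; the z-row RHS becomes 168/5 − (-22/5)·(87/22) = 51.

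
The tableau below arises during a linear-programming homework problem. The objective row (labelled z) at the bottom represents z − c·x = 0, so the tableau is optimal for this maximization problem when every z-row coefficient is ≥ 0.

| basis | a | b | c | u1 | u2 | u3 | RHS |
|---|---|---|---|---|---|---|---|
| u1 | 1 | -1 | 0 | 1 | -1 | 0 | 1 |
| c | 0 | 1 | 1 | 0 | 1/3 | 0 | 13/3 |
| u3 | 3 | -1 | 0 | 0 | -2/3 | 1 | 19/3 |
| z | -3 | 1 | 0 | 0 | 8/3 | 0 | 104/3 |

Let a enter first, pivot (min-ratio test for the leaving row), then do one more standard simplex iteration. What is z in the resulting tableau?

41

Ratio test on column a — row 1: 1/1 = 1; row 2: entry 0 ≤ 0; row 3: (19/3)/3 = 19/9. Minimum is 1 at row 1 (u1 leaves); pivot element 1.
Pivot on row 1; the z-row RHS becomes 104/3 − (-3)·1 = 113/3.
Next entering variable (most negative z-row entry -2): b.
Ratio test on column b — row 1: entry -1 ≤ 0; row 2: (13/3)/1 = 13/3; row 3: (10/3)/2 = 5/3. Minimum is 5/3 at row 3 (u3 leaves); pivot element 2.
After the second pivot the z-row RHS is 113/3 − (-2)·(5/3) = 41.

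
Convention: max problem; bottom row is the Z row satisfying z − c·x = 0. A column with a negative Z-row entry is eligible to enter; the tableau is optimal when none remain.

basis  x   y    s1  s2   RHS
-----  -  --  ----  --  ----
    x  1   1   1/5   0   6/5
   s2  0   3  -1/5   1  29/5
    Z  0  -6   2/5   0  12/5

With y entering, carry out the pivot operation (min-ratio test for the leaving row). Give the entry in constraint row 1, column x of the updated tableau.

Ratio test on column y — row 1: (6/5)/1 = 6/5; row 2: (29/5)/3 = 29/15. Minimum is 6/5 at row 1 (x leaves); pivot element 1.
Divide row 1 by 1; eliminate column y from the other rows.
In the new row 1, the x entry is the old entry divided by the pivot: 1/1 = 1.

1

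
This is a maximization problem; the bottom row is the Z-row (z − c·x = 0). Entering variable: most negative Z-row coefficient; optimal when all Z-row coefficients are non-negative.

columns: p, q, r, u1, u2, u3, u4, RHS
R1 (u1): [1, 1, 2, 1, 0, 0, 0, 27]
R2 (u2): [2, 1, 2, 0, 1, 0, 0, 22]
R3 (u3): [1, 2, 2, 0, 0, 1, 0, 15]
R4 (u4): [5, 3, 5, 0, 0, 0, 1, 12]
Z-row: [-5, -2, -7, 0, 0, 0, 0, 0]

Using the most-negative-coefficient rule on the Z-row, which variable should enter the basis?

r

Negative Z-row entries: p: -5, q: -2, r: -7.
The most negative is -7 in column r, so r enters.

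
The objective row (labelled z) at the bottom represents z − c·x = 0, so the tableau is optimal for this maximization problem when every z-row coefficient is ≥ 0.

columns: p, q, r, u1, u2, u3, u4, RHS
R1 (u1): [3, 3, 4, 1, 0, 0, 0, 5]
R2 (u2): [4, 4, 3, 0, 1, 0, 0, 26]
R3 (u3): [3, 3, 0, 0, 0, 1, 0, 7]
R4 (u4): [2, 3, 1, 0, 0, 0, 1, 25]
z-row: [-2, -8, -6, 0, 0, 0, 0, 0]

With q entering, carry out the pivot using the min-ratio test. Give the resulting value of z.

40/3

Ratio test on column q — row 1: 5/3 = 5/3; row 2: 26/4 = 13/2; row 3: 7/3 = 7/3; row 4: 25/3 = 25/3. Minimum is 5/3 at row 1 (u1 leaves); pivot element 3.
Pivot on row 1; the z-row RHS becomes 0 − (-8)·(5/3) = 40/3.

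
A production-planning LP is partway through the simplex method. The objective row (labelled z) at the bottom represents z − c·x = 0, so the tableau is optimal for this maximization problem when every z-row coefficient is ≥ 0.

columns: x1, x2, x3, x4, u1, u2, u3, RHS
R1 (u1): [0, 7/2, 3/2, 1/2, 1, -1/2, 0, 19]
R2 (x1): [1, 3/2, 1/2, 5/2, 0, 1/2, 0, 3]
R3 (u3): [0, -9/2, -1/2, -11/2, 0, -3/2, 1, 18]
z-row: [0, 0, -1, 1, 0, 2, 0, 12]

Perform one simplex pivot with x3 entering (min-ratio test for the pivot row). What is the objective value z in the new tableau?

Ratio test on column x3 — row 1: 19/(3/2) = 38/3; row 2: 3/(1/2) = 6; row 3: entry -1/2 ≤ 0. Minimum is 6 at row 2 (x1 leaves); pivot element 1/2.
Pivot on row 2; the z-row RHS becomes 12 − (-1)·6 = 18.

18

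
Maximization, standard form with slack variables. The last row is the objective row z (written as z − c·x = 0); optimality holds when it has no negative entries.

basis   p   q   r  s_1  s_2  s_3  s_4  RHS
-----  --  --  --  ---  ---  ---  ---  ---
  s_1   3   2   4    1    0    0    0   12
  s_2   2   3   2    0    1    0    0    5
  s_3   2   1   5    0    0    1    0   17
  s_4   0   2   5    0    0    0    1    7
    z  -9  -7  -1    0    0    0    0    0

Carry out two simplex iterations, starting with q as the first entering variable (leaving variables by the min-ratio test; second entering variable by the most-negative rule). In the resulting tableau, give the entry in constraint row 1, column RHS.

9/2

Ratio test on column q — row 1: 12/2 = 6; row 2: 5/3 = 5/3; row 3: 17/1 = 17; row 4: 7/2 = 7/2. Minimum is 5/3 at row 2 (s_2 leaves); pivot element 3.
Divide row 2 by 3; eliminate column q from the other rows.
Second iteration: most negative z-row entry is -13/3 in column p, so p enters.
Ratio test on column p — row 1: (26/3)/(5/3) = 26/5; row 2: (5/3)/(2/3) = 5/2; row 3: (46/3)/(4/3) = 23/2; row 4: entry -4/3 ≤ 0. Minimum is 5/2 at row 2 (q leaves); pivot element 2/3.
Divide row 2 by 2/3; eliminate column p from the other rows.
After both pivots, the entry at constraint row 1, column RHS is 9/2.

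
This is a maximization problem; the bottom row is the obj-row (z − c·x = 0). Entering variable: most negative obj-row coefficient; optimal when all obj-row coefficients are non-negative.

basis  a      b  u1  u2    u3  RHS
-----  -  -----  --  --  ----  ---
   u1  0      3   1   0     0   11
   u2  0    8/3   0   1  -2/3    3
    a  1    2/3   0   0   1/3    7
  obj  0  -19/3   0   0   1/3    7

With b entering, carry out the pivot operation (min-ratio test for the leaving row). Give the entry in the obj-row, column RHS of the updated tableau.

113/8

Ratio test on column b — row 1: 11/3 = 11/3; row 2: 3/(8/3) = 9/8; row 3: 7/(2/3) = 21/2. Minimum is 9/8 at row 2 (u2 leaves); pivot element 8/3.
Divide row 2 by 8/3; eliminate column b from the other rows.
obj-row update in column RHS: 7 − (-19/3)·(9/8) = 113/8.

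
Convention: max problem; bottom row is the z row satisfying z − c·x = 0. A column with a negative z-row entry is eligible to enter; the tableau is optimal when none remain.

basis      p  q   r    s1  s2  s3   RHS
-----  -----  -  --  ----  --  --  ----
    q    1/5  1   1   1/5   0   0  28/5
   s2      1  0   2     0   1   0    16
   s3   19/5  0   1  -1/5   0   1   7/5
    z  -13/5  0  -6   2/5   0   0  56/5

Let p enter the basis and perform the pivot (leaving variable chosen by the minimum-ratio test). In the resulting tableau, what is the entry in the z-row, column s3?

Ratio test on column p — row 1: (28/5)/(1/5) = 28; row 2: 16/1 = 16; row 3: (7/5)/(19/5) = 7/19. Minimum is 7/19 at row 3 (s3 leaves); pivot element 19/5.
Divide row 3 by 19/5; eliminate column p from the other rows.
z-row update in column s3: 0 − (-13/5)·(5/19) = 13/19.

13/19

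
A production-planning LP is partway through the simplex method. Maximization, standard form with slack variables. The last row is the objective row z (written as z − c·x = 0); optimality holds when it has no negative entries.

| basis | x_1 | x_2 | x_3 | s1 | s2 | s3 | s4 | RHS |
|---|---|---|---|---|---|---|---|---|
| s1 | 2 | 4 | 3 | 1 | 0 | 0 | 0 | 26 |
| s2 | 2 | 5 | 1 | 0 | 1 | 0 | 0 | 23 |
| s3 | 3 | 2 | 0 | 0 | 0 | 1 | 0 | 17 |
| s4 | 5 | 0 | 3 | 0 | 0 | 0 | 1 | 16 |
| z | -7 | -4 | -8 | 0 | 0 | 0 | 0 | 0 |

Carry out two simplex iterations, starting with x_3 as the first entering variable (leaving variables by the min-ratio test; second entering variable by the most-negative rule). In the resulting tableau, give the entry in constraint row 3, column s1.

-1/2

Ratio test on column x_3 — row 1: 26/3 = 26/3; row 2: 23/1 = 23; row 3: entry 0 ≤ 0; row 4: 16/3 = 16/3. Minimum is 16/3 at row 4 (s4 leaves); pivot element 3.
Divide row 4 by 3; eliminate column x_3 from the other rows.
Second iteration: most negative z-row entry is -4 in column x_2, so x_2 enters.
Ratio test on column x_2 — row 1: 10/4 = 5/2; row 2: (53/3)/5 = 53/15; row 3: 17/2 = 17/2; row 4: entry 0 ≤ 0. Minimum is 5/2 at row 1 (s1 leaves); pivot element 4.
Divide row 1 by 4; eliminate column x_2 from the other rows.
After both pivots, the entry at constraint row 3, column s1 is -1/2.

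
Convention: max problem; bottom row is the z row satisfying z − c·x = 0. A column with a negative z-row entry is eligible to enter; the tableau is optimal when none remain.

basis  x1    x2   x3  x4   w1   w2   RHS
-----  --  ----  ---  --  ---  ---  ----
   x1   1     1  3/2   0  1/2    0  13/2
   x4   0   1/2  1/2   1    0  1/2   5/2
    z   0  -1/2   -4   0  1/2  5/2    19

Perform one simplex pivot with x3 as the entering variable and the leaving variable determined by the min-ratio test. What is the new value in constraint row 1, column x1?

Ratio test on column x3 — row 1: (13/2)/(3/2) = 13/3; row 2: (5/2)/(1/2) = 5. Minimum is 13/3 at row 1 (x1 leaves); pivot element 3/2.
Divide row 1 by 3/2; eliminate column x3 from the other rows.
In the new row 1, the x1 entry is the old entry divided by the pivot: 1/(3/2) = 2/3.

2/3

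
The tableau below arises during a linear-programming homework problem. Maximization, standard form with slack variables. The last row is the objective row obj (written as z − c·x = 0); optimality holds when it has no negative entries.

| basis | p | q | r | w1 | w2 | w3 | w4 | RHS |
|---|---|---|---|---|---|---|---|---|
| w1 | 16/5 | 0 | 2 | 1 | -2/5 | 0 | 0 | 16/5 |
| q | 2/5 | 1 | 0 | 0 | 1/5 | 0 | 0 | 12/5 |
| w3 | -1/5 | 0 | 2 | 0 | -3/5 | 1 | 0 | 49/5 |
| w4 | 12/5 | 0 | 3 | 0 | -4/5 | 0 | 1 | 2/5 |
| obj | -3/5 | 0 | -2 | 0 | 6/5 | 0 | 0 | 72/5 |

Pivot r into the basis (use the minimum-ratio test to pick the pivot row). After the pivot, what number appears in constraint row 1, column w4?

-2/3

Ratio test on column r — row 1: (16/5)/2 = 8/5; row 2: entry 0 ≤ 0; row 3: (49/5)/2 = 49/10; row 4: (2/5)/3 = 2/15. Minimum is 2/15 at row 4 (w4 leaves); pivot element 3.
Divide row 4 by 3; eliminate column r from the other rows.
Row 1 update in column w4: 0 − 2·(1/3) = -2/3.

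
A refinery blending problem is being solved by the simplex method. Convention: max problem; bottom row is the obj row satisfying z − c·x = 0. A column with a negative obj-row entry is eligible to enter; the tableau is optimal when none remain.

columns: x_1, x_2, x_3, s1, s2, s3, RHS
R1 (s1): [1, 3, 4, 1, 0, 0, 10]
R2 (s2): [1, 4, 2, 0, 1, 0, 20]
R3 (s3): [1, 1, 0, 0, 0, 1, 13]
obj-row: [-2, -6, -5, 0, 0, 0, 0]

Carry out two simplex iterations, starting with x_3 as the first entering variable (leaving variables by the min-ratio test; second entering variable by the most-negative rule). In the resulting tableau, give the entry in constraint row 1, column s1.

1/3

Ratio test on column x_3 — row 1: 10/4 = 5/2; row 2: 20/2 = 10; row 3: entry 0 ≤ 0. Minimum is 5/2 at row 1 (s1 leaves); pivot element 4.
Divide row 1 by 4; eliminate column x_3 from the other rows.
Second iteration: most negative obj-row entry is -9/4 in column x_2, so x_2 enters.
Ratio test on column x_2 — row 1: (5/2)/(3/4) = 10/3; row 2: 15/(5/2) = 6; row 3: 13/1 = 13. Minimum is 10/3 at row 1 (x_3 leaves); pivot element 3/4.
Divide row 1 by 3/4; eliminate column x_2 from the other rows.
After both pivots, the entry at constraint row 1, column s1 is 1/3.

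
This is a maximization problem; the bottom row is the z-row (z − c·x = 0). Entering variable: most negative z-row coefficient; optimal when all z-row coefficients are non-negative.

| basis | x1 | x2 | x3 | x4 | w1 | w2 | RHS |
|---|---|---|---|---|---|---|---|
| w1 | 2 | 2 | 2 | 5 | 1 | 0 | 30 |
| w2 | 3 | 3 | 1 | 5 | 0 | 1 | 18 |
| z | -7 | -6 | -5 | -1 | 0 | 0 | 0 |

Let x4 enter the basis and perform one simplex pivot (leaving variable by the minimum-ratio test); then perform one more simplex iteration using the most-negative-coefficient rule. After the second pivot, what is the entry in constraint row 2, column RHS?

Ratio test on column x4 — row 1: 30/5 = 6; row 2: 18/5 = 18/5. Minimum is 18/5 at row 2 (w2 leaves); pivot element 5.
Divide row 2 by 5; eliminate column x4 from the other rows.
Second iteration: most negative z-row entry is -32/5 in column x1, so x1 enters.
Ratio test on column x1 — row 1: entry -1 ≤ 0; row 2: (18/5)/(3/5) = 6. Minimum is 6 at row 2 (x4 leaves); pivot element 3/5.
Divide row 2 by 3/5; eliminate column x1 from the other rows.
After both pivots, the entry at constraint row 2, column RHS is 6.

6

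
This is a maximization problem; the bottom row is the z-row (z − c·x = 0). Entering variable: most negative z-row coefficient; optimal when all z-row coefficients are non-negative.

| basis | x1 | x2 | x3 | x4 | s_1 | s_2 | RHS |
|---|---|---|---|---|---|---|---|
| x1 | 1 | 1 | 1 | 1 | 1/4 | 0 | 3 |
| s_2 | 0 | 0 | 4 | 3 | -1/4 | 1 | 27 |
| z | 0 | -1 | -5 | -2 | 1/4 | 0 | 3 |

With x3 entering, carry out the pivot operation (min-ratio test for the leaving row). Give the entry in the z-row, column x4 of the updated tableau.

Ratio test on column x3 — row 1: 3/1 = 3; row 2: 27/4 = 27/4. Minimum is 3 at row 1 (x1 leaves); pivot element 1.
Divide row 1 by 1; eliminate column x3 from the other rows.
z-row update in column x4: -2 − (-5)·1 = 3.

3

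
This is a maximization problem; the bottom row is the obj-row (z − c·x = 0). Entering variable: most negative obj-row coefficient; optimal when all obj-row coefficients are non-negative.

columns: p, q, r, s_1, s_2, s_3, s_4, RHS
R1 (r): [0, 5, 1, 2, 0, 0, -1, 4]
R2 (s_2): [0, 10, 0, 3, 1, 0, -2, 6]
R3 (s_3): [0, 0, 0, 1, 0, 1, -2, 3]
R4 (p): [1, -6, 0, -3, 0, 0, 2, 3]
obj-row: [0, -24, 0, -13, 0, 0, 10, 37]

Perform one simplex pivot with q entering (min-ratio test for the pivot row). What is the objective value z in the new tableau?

Ratio test on column q — row 1: 4/5 = 4/5; row 2: 6/10 = 3/5; row 3: entry 0 ≤ 0; row 4: entry -6 ≤ 0. Minimum is 3/5 at row 2 (s_2 leaves); pivot element 10.
Pivot on row 2; the obj-row RHS becomes 37 − (-24)·(3/5) = 257/5.

257/5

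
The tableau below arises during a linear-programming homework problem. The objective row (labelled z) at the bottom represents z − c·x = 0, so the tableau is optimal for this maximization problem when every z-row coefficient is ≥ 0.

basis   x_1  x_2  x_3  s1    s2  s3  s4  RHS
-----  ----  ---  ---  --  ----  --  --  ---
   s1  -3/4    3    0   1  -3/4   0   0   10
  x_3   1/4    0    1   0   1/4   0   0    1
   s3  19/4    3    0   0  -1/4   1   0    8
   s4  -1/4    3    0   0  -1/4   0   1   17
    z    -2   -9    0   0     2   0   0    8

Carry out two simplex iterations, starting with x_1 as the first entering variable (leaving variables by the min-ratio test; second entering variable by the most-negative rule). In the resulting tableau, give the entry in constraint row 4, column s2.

0

Ratio test on column x_1 — row 1: entry -3/4 ≤ 0; row 2: 1/(1/4) = 4; row 3: 8/(19/4) = 32/19; row 4: entry -1/4 ≤ 0. Minimum is 32/19 at row 3 (s3 leaves); pivot element 19/4.
Divide row 3 by 19/4; eliminate column x_1 from the other rows.
Second iteration: most negative z-row entry is -147/19 in column x_2, so x_2 enters.
Ratio test on column x_2 — row 1: (214/19)/(66/19) = 107/33; row 2: entry -3/19 ≤ 0; row 3: (32/19)/(12/19) = 8/3; row 4: (331/19)/(60/19) = 331/60. Minimum is 8/3 at row 3 (x_1 leaves); pivot element 12/19.
Divide row 3 by 12/19; eliminate column x_2 from the other rows.
After both pivots, the entry at constraint row 4, column s2 is 0.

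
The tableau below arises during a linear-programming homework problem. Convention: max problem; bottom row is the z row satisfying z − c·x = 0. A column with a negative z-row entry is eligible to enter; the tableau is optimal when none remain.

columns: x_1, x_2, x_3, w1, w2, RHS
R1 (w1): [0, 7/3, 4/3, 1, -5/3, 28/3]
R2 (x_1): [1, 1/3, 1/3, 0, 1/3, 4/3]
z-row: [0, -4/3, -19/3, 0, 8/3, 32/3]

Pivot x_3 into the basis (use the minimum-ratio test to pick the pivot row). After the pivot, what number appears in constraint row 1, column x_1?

Ratio test on column x_3 — row 1: (28/3)/(4/3) = 7; row 2: (4/3)/(1/3) = 4. Minimum is 4 at row 2 (x_1 leaves); pivot element 1/3.
Divide row 2 by 1/3; eliminate column x_3 from the other rows.
Row 1 update in column x_1: 0 − (4/3)·3 = -4.

-4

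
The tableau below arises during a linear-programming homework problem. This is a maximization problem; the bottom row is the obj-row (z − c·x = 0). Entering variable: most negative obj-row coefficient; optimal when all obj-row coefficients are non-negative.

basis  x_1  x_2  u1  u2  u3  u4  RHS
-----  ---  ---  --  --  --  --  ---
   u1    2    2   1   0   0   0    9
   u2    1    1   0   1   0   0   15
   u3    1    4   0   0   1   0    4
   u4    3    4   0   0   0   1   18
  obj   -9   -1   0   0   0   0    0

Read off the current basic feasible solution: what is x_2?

x_2 is not in the basis, so in the current basic feasible solution x_2 = 0.

0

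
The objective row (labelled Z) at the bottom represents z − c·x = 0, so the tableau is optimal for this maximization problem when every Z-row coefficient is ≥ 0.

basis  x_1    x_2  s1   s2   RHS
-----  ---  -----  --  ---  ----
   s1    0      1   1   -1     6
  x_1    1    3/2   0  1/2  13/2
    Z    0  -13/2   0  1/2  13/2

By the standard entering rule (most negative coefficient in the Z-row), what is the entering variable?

x_2

Negative Z-row entries: x_2: -13/2.
The most negative is -13/2 in column x_2, so x_2 enters.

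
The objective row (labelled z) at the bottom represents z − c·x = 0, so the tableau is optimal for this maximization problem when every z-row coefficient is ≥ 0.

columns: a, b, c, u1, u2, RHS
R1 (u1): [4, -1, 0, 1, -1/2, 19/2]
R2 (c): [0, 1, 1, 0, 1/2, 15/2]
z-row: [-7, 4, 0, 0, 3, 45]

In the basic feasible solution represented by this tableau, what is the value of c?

15/2

c is basic (row 2); its value is the RHS of that row, 15/2.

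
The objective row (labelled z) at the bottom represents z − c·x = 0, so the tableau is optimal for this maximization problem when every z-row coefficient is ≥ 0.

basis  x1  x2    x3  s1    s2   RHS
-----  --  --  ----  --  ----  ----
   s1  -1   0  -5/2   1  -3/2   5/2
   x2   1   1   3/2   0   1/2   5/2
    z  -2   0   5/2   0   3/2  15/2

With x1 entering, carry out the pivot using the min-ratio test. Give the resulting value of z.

Ratio test on column x1 — row 1: entry -1 ≤ 0; row 2: (5/2)/1 = 5/2. Minimum is 5/2 at row 2 (x2 leaves); pivot element 1.
Pivot on row 2; the z-row RHS becomes 15/2 − (-2)·(5/2) = 25/2.

25/2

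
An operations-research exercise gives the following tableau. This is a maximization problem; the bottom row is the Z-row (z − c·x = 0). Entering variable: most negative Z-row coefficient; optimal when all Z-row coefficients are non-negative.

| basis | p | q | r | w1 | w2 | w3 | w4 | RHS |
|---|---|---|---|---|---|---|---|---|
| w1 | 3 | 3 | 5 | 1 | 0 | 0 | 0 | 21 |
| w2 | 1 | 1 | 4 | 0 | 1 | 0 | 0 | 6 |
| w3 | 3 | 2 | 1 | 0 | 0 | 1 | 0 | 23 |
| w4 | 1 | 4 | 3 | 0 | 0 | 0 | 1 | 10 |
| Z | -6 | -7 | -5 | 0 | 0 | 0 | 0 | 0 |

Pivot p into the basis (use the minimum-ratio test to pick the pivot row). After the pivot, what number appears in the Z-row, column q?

Ratio test on column p — row 1: 21/3 = 7; row 2: 6/1 = 6; row 3: 23/3 = 23/3; row 4: 10/1 = 10. Minimum is 6 at row 2 (w2 leaves); pivot element 1.
Divide row 2 by 1; eliminate column p from the other rows.
Z-row update in column q: -7 − (-6)·1 = -1.

-1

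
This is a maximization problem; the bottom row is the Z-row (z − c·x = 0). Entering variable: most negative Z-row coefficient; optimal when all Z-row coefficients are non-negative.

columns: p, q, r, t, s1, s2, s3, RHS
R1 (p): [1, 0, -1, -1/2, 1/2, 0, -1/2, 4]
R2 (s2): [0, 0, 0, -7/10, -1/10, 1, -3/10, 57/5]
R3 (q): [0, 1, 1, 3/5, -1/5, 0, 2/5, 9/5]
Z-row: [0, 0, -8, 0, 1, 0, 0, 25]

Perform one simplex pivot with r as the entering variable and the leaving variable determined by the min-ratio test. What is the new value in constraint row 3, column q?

1

Ratio test on column r — row 1: entry -1 ≤ 0; row 2: entry 0 ≤ 0; row 3: (9/5)/1 = 9/5. Minimum is 9/5 at row 3 (q leaves); pivot element 1.
Divide row 3 by 1; eliminate column r from the other rows.
In the new row 3, the q entry is the old entry divided by the pivot: 1/1 = 1.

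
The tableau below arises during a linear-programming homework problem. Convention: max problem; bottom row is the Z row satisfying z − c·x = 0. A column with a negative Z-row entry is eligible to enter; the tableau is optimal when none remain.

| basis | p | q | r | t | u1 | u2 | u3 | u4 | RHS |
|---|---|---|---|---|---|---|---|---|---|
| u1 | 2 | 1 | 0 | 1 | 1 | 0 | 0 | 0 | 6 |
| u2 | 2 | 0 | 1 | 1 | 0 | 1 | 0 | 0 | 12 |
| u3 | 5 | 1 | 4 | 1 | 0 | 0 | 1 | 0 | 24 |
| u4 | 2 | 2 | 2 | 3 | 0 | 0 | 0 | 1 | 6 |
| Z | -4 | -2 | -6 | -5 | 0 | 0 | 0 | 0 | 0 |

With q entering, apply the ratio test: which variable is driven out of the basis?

Column q entries and ratios — u1: 6/1 = 6; u2: 0 ≤ 0, skip; u3: 24/1 = 24; u4: 6/2 = 3.
Smallest ratio is 3 in the row of u4, so u4 leaves.

u4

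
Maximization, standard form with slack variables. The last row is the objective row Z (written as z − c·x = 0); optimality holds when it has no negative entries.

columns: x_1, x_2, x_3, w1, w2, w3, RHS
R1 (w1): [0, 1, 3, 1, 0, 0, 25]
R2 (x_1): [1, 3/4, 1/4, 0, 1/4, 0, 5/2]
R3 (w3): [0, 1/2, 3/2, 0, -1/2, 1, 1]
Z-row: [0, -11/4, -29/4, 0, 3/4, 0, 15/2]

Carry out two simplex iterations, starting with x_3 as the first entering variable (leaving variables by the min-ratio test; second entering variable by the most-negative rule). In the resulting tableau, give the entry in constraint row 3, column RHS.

Ratio test on column x_3 — row 1: 25/3 = 25/3; row 2: (5/2)/(1/4) = 10; row 3: 1/(3/2) = 2/3. Minimum is 2/3 at row 3 (w3 leaves); pivot element 3/2.
Divide row 3 by 3/2; eliminate column x_3 from the other rows.
Second iteration: most negative Z-row entry is -5/3 in column w2, so w2 enters.
Ratio test on column w2 — row 1: 23/1 = 23; row 2: (7/3)/(1/3) = 7; row 3: entry -1/3 ≤ 0. Minimum is 7 at row 2 (x_1 leaves); pivot element 1/3.
Divide row 2 by 1/3; eliminate column w2 from the other rows.
After both pivots, the entry at constraint row 3, column RHS is 3.

3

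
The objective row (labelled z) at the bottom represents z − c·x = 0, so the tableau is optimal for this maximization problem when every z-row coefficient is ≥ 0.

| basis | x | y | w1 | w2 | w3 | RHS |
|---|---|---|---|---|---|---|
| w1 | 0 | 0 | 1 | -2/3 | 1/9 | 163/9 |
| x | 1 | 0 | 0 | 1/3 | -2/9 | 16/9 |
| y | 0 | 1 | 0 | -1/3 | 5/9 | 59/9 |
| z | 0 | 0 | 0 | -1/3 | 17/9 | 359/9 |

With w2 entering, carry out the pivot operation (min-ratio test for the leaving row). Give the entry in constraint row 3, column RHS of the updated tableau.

Ratio test on column w2 — row 1: entry -2/3 ≤ 0; row 2: (16/9)/(1/3) = 16/3; row 3: entry -1/3 ≤ 0. Minimum is 16/3 at row 2 (x leaves); pivot element 1/3.
Divide row 2 by 1/3; eliminate column w2 from the other rows.
Row 3 update in column RHS: 59/9 − (-1/3)·(16/3) = 25/3.

25/3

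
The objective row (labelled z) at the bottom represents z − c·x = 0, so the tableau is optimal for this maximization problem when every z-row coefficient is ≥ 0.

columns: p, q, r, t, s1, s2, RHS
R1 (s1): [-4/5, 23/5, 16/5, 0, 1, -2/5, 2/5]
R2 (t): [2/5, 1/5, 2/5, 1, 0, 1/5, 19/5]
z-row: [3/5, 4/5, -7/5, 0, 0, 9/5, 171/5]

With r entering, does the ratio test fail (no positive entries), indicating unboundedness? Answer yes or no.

no

Column r has positive entries in row(s) 1, 2, so the ratio test bounds it — not unbounded.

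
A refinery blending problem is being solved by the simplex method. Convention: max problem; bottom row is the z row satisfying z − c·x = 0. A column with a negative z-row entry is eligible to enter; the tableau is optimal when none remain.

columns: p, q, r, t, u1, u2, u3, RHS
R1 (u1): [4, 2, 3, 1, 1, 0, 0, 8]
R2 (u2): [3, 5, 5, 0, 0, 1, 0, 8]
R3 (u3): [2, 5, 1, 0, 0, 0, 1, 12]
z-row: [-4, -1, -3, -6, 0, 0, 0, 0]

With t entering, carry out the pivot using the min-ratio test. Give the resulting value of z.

Ratio test on column t — row 1: 8/1 = 8; row 2: entry 0 ≤ 0; row 3: entry 0 ≤ 0. Minimum is 8 at row 1 (u1 leaves); pivot element 1.
Pivot on row 1; the z-row RHS becomes 0 − (-6)·8 = 48.

48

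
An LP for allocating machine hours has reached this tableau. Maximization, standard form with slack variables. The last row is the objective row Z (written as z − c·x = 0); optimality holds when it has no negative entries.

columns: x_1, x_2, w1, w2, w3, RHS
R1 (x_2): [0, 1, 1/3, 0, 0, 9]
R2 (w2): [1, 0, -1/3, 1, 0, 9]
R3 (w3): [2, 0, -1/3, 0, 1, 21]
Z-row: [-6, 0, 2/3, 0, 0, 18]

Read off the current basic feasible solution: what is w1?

w1 is not in the basis, so in the current basic feasible solution w1 = 0.

0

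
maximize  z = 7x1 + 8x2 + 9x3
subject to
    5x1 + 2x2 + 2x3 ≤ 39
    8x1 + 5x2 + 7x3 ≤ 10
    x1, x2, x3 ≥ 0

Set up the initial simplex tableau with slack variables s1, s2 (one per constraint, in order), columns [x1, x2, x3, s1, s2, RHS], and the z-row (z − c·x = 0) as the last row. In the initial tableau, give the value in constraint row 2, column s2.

Slack s2 belongs to constraint 2; its column is the unit vector e_2, so the entry in row 2 is 1.

1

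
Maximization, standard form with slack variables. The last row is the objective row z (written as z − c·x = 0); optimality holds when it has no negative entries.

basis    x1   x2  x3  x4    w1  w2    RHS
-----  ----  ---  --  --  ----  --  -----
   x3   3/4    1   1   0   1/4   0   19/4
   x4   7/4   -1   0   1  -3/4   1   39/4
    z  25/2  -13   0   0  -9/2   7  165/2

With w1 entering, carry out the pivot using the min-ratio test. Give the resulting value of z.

Ratio test on column w1 — row 1: (19/4)/(1/4) = 19; row 2: entry -3/4 ≤ 0. Minimum is 19 at row 1 (x3 leaves); pivot element 1/4.
Pivot on row 1; the z-row RHS becomes 165/2 − (-9/2)·19 = 168.

168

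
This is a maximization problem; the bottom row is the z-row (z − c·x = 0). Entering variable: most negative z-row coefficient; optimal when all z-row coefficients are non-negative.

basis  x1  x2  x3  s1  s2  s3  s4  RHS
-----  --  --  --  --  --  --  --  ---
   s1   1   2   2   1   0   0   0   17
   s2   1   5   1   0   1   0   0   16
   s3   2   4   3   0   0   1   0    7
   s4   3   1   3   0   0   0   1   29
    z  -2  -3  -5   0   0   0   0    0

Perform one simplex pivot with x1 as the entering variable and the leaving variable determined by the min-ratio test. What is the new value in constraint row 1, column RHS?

Ratio test on column x1 — row 1: 17/1 = 17; row 2: 16/1 = 16; row 3: 7/2 = 7/2; row 4: 29/3 = 29/3. Minimum is 7/2 at row 3 (s3 leaves); pivot element 2.
Divide row 3 by 2; eliminate column x1 from the other rows.
Row 1 update in column RHS: 17 − 1·(7/2) = 27/2.

27/2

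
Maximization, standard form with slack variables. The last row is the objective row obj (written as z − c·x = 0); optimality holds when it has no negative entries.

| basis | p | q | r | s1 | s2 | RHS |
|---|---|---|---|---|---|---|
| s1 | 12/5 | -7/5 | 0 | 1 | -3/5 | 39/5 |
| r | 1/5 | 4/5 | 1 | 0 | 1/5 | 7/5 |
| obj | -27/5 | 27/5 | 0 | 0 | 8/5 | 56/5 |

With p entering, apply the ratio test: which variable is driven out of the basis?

Column p entries and ratios — s1: (39/5)/(12/5) = 13/4; r: (7/5)/(1/5) = 7.
Smallest ratio is 13/4 in the row of s1, so s1 leaves.

s1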